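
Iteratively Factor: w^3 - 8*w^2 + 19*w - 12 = (w - 4)*(w^2 - 4*w + 3) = (w - 4)*(w - 1)*(w - 3)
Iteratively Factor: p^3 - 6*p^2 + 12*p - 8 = (p - 2)*(p^2 - 4*p + 4) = (p - 2)^2*(p - 2)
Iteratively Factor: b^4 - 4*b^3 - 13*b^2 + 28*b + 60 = (b + 2)*(b^3 - 6*b^2 - b + 30) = (b - 5)*(b + 2)*(b^2 - b - 6) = (b - 5)*(b - 3)*(b + 2)*(b + 2)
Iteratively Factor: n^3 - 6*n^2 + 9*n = (n)*(n^2 - 6*n + 9) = n*(n - 3)*(n - 3)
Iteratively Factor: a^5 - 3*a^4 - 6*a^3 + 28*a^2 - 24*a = (a)*(a^4 - 3*a^3 - 6*a^2 + 28*a - 24) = a*(a - 2)*(a^3 - a^2 - 8*a + 12) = a*(a - 2)^2*(a^2 + a - 6) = a*(a - 2)^3*(a + 3)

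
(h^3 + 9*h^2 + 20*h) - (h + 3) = h^3 + 9*h^2 + 19*h - 3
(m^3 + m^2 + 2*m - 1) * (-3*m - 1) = -3*m^4 - 4*m^3 - 7*m^2 + m + 1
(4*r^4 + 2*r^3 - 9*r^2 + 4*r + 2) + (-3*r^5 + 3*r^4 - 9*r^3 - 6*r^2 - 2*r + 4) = -3*r^5 + 7*r^4 - 7*r^3 - 15*r^2 + 2*r + 6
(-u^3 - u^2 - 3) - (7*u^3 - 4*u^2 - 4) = -8*u^3 + 3*u^2 + 1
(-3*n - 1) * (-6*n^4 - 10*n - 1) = 18*n^5 + 6*n^4 + 30*n^2 + 13*n + 1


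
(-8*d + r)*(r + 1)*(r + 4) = -8*d*r^2 - 40*d*r - 32*d + r^3 + 5*r^2 + 4*r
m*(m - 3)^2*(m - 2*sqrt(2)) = m^4 - 6*m^3 - 2*sqrt(2)*m^3 + 9*m^2 + 12*sqrt(2)*m^2 - 18*sqrt(2)*m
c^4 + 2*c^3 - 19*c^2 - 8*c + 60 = (c - 3)*(c - 2)*(c + 2)*(c + 5)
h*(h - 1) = h^2 - h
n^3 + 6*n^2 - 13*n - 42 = (n - 3)*(n + 2)*(n + 7)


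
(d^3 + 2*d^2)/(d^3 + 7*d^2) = (d + 2)/(d + 7)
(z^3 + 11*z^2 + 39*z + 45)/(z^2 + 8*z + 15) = z + 3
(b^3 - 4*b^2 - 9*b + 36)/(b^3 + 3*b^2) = 1 - 7/b + 12/b^2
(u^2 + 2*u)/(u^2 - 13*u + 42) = u*(u + 2)/(u^2 - 13*u + 42)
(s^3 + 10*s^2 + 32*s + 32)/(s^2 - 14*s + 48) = (s^3 + 10*s^2 + 32*s + 32)/(s^2 - 14*s + 48)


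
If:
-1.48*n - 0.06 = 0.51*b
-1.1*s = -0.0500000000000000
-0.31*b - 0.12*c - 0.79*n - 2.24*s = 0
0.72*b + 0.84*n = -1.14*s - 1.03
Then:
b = -2.43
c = 0.18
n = 0.80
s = 0.05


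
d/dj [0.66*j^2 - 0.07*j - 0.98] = 1.32*j - 0.07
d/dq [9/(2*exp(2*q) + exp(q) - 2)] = (-36*exp(q) - 9)*exp(q)/(2*exp(2*q) + exp(q) - 2)^2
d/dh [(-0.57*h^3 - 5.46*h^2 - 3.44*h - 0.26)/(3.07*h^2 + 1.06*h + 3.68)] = (-1.7499*h^4 - 1.2084*h^3 - 1.5196*h^2 - 38.5892*h - 12.3836)/(9.4249*h^4 + 6.5084*h^3 + 23.7188*h^2 + 7.8016*h + 13.5424)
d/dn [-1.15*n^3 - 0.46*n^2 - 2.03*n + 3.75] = -3.45*n^2 - 0.92*n - 2.03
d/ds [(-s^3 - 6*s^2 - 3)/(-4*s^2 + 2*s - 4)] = (s^4 - s^3 + 6*s + 3/2)/(4*s^4 - 4*s^3 + 9*s^2 - 4*s + 4)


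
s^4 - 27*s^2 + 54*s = s*(s - 3)^2*(s + 6)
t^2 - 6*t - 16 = (t - 8)*(t + 2)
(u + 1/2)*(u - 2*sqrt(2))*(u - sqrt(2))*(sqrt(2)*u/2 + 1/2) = sqrt(2)*u^4/2 - 5*u^3/2 + sqrt(2)*u^3/4 - 5*u^2/4 + sqrt(2)*u^2/2 + sqrt(2)*u/4 + 2*u + 1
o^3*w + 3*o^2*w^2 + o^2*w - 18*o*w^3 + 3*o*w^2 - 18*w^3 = (o - 3*w)*(o + 6*w)*(o*w + w)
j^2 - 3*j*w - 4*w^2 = (j - 4*w)*(j + w)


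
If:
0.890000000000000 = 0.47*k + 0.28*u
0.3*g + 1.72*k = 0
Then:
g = 3.41560283687943*u - 10.8567375886525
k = 1.8936170212766 - 0.595744680851064*u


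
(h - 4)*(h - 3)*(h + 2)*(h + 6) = h^4 + h^3 - 32*h^2 + 12*h + 144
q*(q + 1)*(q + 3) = q^3 + 4*q^2 + 3*q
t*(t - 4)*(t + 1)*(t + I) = t^4 - 3*t^3 + I*t^3 - 4*t^2 - 3*I*t^2 - 4*I*t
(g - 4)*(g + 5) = g^2 + g - 20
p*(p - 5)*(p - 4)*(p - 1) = p^4 - 10*p^3 + 29*p^2 - 20*p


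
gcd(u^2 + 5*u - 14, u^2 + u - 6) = u - 2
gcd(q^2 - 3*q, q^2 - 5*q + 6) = q - 3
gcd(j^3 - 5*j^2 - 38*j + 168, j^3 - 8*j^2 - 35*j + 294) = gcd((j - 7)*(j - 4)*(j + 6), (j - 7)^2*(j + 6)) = j^2 - j - 42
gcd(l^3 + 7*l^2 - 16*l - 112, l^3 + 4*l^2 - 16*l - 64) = l^2 - 16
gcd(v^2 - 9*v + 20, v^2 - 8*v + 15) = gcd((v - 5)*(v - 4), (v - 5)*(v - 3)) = v - 5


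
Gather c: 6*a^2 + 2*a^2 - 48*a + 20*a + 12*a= 8*a^2 - 16*a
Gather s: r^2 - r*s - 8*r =r^2 - r*s - 8*r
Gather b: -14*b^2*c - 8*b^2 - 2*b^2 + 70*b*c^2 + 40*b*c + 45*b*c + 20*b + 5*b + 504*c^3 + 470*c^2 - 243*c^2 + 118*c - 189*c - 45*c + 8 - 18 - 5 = b^2*(-14*c - 10) + b*(70*c^2 + 85*c + 25) + 504*c^3 + 227*c^2 - 116*c - 15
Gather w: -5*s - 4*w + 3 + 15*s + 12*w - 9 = 10*s + 8*w - 6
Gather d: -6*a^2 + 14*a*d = -6*a^2 + 14*a*d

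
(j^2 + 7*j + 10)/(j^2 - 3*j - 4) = (j^2 + 7*j + 10)/(j^2 - 3*j - 4)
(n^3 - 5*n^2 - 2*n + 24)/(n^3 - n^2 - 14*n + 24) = (n^2 - 2*n - 8)/(n^2 + 2*n - 8)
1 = 1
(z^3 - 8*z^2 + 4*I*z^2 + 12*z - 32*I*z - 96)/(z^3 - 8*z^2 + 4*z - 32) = (z + 6*I)/(z + 2*I)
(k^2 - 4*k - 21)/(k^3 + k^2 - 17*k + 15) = (k^2 - 4*k - 21)/(k^3 + k^2 - 17*k + 15)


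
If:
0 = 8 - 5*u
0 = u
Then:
No Solution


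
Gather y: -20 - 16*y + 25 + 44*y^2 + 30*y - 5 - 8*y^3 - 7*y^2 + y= -8*y^3 + 37*y^2 + 15*y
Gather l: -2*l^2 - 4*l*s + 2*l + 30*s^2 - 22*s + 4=-2*l^2 + l*(2 - 4*s) + 30*s^2 - 22*s + 4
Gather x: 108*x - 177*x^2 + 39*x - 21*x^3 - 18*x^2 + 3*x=-21*x^3 - 195*x^2 + 150*x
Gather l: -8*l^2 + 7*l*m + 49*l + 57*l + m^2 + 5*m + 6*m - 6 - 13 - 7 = -8*l^2 + l*(7*m + 106) + m^2 + 11*m - 26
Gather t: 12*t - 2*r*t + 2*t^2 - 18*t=2*t^2 + t*(-2*r - 6)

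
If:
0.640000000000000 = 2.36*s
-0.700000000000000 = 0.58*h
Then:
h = -1.21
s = 0.27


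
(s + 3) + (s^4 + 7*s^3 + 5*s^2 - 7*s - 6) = s^4 + 7*s^3 + 5*s^2 - 6*s - 3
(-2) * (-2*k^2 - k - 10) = 4*k^2 + 2*k + 20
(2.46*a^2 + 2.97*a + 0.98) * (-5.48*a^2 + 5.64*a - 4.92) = -13.4808*a^4 - 2.4012*a^3 - 0.722799999999996*a^2 - 9.0852*a - 4.8216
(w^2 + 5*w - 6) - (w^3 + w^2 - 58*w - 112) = -w^3 + 63*w + 106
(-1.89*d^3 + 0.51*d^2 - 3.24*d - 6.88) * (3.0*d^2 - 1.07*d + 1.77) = -5.67*d^5 + 3.5523*d^4 - 13.611*d^3 - 16.2705*d^2 + 1.6268*d - 12.1776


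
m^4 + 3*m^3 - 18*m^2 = m^2*(m - 3)*(m + 6)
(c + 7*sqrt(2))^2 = c^2 + 14*sqrt(2)*c + 98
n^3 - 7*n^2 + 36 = (n - 6)*(n - 3)*(n + 2)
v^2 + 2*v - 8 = (v - 2)*(v + 4)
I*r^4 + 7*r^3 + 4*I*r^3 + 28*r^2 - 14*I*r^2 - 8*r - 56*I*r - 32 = (r + 4)*(r - 4*I)*(r - 2*I)*(I*r + 1)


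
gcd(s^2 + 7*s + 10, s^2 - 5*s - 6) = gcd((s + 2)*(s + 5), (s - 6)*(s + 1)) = 1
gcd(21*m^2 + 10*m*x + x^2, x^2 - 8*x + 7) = 1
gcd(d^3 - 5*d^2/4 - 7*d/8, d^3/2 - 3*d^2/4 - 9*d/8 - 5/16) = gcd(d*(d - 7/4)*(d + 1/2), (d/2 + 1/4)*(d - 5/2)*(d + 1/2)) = d + 1/2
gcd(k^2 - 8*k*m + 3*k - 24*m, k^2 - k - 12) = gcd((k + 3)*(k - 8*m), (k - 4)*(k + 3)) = k + 3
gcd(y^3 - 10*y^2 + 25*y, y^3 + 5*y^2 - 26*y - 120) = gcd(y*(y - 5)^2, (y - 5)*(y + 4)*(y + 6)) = y - 5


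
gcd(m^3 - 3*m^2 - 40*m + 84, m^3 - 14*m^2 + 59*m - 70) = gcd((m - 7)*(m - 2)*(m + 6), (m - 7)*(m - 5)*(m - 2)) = m^2 - 9*m + 14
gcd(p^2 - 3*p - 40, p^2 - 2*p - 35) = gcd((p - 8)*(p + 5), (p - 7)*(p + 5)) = p + 5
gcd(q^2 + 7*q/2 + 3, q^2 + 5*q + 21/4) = q + 3/2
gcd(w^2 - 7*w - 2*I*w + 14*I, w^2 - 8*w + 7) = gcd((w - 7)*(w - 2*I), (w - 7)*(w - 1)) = w - 7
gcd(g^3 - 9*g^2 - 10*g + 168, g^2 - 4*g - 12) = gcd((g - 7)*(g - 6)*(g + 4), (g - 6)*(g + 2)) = g - 6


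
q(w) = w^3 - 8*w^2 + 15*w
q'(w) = 3*w^2 - 16*w + 15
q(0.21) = 2.81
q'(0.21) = 11.77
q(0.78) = 7.31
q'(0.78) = 4.35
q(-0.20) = -3.33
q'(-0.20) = 18.32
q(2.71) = 1.80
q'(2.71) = -6.33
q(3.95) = -3.94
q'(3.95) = -1.39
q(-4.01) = -253.27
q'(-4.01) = 127.40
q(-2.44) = -98.76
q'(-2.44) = 71.90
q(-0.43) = -8.01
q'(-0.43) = 22.43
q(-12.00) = -3060.00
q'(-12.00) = 639.00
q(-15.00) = -5400.00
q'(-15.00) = 930.00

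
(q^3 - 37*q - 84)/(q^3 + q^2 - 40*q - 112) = (q + 3)/(q + 4)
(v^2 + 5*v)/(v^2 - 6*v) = (v + 5)/(v - 6)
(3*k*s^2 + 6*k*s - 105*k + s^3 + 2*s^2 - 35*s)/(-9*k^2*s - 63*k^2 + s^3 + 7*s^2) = (s - 5)/(-3*k + s)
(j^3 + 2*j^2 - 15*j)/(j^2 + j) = (j^2 + 2*j - 15)/(j + 1)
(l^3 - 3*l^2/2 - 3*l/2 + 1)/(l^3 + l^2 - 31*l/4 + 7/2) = 2*(l + 1)/(2*l + 7)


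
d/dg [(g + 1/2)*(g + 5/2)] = 2*g + 3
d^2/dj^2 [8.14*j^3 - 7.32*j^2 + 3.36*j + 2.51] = 48.84*j - 14.64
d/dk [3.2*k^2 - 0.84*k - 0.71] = 6.4*k - 0.84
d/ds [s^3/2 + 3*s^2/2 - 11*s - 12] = 3*s^2/2 + 3*s - 11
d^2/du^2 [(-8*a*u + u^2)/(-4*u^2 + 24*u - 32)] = (4*a*u^3 - 96*a*u + 192*a - 3*u^3 + 12*u^2 - 32)/(u^6 - 18*u^5 + 132*u^4 - 504*u^3 + 1056*u^2 - 1152*u + 512)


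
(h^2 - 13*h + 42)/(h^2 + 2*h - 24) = (h^2 - 13*h + 42)/(h^2 + 2*h - 24)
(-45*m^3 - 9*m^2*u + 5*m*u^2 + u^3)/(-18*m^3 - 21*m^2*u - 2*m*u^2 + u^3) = (-15*m^2 + 2*m*u + u^2)/(-6*m^2 - 5*m*u + u^2)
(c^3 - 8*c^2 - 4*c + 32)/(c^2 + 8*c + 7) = (c^3 - 8*c^2 - 4*c + 32)/(c^2 + 8*c + 7)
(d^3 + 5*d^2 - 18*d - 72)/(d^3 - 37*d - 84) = (d^2 + 2*d - 24)/(d^2 - 3*d - 28)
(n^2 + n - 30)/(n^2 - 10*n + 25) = (n + 6)/(n - 5)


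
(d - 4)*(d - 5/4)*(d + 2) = d^3 - 13*d^2/4 - 11*d/2 + 10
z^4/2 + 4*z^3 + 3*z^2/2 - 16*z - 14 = (z/2 + 1/2)*(z - 2)*(z + 2)*(z + 7)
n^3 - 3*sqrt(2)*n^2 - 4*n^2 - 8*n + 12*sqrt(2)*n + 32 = (n - 4)*(n - 4*sqrt(2))*(n + sqrt(2))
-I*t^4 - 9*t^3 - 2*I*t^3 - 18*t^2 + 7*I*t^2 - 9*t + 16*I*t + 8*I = (t + 1)*(t - 8*I)*(t - I)*(-I*t - I)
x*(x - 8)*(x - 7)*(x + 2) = x^4 - 13*x^3 + 26*x^2 + 112*x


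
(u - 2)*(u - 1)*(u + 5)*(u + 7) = u^4 + 9*u^3 + u^2 - 81*u + 70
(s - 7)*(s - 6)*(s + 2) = s^3 - 11*s^2 + 16*s + 84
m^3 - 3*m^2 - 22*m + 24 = (m - 6)*(m - 1)*(m + 4)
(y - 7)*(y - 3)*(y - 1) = y^3 - 11*y^2 + 31*y - 21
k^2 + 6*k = k*(k + 6)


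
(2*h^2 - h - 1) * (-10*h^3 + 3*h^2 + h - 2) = -20*h^5 + 16*h^4 + 9*h^3 - 8*h^2 + h + 2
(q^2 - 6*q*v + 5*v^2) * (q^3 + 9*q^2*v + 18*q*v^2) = q^5 + 3*q^4*v - 31*q^3*v^2 - 63*q^2*v^3 + 90*q*v^4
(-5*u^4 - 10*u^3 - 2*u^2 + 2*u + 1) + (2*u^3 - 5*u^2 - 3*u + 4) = -5*u^4 - 8*u^3 - 7*u^2 - u + 5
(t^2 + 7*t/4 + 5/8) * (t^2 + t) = t^4 + 11*t^3/4 + 19*t^2/8 + 5*t/8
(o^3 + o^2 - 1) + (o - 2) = o^3 + o^2 + o - 3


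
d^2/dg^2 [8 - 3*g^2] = -6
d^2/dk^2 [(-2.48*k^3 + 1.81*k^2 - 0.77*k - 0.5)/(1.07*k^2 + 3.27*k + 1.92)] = (-1.4210854715202e-14*k^4 - 57.276124*k^3 - 119.168076*k^2 - 55.859004*k + 14.375004)/(1.225043*k^6 + 11.231469*k^5 + 40.918833*k^4 + 75.273111*k^3 + 73.424448*k^2 + 36.163584*k + 7.077888)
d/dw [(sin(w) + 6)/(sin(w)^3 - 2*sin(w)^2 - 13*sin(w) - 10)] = (-2*sin(w)^3 - 16*sin(w)^2 + 24*sin(w) + 68)*cos(w)/((sin(w) - 5)^2*(sin(w) + 1)^2*(sin(w) + 2)^2)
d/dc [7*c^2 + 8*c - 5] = 14*c + 8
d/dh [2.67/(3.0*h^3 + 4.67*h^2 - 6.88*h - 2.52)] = (-24.03*h^2 - 24.9378*h + 18.3696)/(3.0*h^3 + 4.67*h^2 - 6.88*h - 2.52)^2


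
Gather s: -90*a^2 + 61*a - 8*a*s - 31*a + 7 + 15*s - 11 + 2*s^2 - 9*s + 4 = -90*a^2 + 30*a + 2*s^2 + s*(6 - 8*a)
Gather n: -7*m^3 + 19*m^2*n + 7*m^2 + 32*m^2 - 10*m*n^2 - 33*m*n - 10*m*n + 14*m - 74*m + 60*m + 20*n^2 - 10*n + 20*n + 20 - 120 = -7*m^3 + 39*m^2 + n^2*(20 - 10*m) + n*(19*m^2 - 43*m + 10) - 100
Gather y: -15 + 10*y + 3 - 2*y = 8*y - 12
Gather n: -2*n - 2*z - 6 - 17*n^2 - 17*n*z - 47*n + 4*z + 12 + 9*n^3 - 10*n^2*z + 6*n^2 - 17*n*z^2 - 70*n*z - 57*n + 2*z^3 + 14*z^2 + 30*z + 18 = 9*n^3 + n^2*(-10*z - 11) + n*(-17*z^2 - 87*z - 106) + 2*z^3 + 14*z^2 + 32*z + 24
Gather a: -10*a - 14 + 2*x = -10*a + 2*x - 14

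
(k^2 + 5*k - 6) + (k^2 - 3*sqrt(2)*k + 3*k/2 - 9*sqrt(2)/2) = 2*k^2 - 3*sqrt(2)*k + 13*k/2 - 9*sqrt(2)/2 - 6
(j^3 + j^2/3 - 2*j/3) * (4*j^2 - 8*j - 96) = 4*j^5 - 20*j^4/3 - 304*j^3/3 - 80*j^2/3 + 64*j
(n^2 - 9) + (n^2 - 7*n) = 2*n^2 - 7*n - 9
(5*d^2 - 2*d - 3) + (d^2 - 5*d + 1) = 6*d^2 - 7*d - 2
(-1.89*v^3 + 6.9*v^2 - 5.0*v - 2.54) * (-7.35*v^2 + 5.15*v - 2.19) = 13.8915*v^5 - 60.4485*v^4 + 76.4241*v^3 - 22.192*v^2 - 2.131*v + 5.5626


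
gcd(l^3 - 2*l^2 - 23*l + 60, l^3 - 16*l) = l - 4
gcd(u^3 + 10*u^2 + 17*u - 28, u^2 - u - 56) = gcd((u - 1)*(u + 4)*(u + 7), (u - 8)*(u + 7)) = u + 7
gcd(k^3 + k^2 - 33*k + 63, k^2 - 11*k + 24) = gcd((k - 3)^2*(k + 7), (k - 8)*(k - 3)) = k - 3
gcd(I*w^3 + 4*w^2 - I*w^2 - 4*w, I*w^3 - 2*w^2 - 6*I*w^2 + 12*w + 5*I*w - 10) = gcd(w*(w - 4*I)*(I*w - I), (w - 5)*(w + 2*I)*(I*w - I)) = w - 1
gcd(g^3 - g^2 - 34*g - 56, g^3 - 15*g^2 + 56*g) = g - 7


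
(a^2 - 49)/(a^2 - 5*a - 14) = (a + 7)/(a + 2)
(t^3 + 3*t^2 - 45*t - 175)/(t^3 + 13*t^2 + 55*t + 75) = (t - 7)/(t + 3)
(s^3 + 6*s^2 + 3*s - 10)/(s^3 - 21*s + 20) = (s + 2)/(s - 4)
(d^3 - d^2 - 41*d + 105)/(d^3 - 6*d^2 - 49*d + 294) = (d^2 - 8*d + 15)/(d^2 - 13*d + 42)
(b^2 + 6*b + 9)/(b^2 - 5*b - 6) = (b^2 + 6*b + 9)/(b^2 - 5*b - 6)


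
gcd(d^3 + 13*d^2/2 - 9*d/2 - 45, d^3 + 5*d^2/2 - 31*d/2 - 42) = d + 3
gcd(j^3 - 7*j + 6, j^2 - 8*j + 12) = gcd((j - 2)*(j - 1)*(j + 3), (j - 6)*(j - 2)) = j - 2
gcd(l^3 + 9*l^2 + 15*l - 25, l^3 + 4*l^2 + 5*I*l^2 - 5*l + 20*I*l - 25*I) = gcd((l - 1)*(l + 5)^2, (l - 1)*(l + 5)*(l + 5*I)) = l^2 + 4*l - 5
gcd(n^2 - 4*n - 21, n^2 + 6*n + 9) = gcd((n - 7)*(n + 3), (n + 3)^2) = n + 3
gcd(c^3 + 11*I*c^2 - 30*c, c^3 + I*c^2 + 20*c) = c^2 + 5*I*c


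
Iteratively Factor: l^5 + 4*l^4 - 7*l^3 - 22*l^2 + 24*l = (l - 2)*(l^4 + 6*l^3 + 5*l^2 - 12*l) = l*(l - 2)*(l^3 + 6*l^2 + 5*l - 12) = l*(l - 2)*(l - 1)*(l^2 + 7*l + 12) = l*(l - 2)*(l - 1)*(l + 3)*(l + 4)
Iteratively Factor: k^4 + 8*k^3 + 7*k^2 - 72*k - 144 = (k - 3)*(k^3 + 11*k^2 + 40*k + 48) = (k - 3)*(k + 3)*(k^2 + 8*k + 16) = (k - 3)*(k + 3)*(k + 4)*(k + 4)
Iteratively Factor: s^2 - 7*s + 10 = (s - 2)*(s - 5)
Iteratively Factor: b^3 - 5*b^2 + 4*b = (b - 1)*(b^2 - 4*b) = (b - 4)*(b - 1)*(b)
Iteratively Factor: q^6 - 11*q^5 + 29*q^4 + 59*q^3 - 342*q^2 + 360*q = (q + 3)*(q^5 - 14*q^4 + 71*q^3 - 154*q^2 + 120*q) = (q - 5)*(q + 3)*(q^4 - 9*q^3 + 26*q^2 - 24*q) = q*(q - 5)*(q + 3)*(q^3 - 9*q^2 + 26*q - 24) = q*(q - 5)*(q - 4)*(q + 3)*(q^2 - 5*q + 6) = q*(q - 5)*(q - 4)*(q - 3)*(q + 3)*(q - 2)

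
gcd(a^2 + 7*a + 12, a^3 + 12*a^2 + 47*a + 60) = a^2 + 7*a + 12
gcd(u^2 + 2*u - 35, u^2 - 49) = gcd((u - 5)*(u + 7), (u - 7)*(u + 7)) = u + 7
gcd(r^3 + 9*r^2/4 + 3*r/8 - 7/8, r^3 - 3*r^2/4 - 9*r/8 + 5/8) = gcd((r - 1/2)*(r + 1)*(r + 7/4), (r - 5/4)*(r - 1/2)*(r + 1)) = r^2 + r/2 - 1/2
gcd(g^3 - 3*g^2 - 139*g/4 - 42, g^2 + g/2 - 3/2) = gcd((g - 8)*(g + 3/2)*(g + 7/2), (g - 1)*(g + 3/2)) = g + 3/2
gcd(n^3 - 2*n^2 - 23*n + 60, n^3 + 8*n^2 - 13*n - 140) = n^2 + n - 20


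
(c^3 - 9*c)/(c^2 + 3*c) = c - 3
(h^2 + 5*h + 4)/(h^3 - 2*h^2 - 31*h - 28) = 1/(h - 7)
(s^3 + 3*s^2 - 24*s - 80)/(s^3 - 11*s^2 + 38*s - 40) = (s^2 + 8*s + 16)/(s^2 - 6*s + 8)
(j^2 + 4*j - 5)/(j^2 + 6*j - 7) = (j + 5)/(j + 7)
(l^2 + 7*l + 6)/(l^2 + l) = (l + 6)/l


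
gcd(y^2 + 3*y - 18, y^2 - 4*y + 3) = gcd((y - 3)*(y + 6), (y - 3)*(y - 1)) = y - 3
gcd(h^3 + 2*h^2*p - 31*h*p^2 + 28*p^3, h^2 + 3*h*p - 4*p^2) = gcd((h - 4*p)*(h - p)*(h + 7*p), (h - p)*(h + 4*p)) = -h + p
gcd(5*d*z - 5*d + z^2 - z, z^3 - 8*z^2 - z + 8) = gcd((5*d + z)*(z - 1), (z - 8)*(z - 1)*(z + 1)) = z - 1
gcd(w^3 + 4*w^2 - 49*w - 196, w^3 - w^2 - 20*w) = w + 4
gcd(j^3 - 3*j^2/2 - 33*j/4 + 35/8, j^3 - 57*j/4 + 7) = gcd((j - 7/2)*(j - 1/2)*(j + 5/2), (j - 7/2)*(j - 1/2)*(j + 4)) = j^2 - 4*j + 7/4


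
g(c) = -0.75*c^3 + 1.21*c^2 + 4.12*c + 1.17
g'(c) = -2.25*c^2 + 2.42*c + 4.12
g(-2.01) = 3.87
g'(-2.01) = -9.83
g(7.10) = -177.02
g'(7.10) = -92.12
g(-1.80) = 2.05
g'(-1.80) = -7.53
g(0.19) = 1.99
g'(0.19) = 4.50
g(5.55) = -66.91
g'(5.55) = -51.75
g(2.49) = 7.35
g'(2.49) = -3.80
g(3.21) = 2.06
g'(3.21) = -11.30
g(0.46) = 3.25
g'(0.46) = 4.76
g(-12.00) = 1421.97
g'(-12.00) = -348.92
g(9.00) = -410.49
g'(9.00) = -156.35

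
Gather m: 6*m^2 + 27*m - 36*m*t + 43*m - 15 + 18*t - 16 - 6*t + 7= 6*m^2 + m*(70 - 36*t) + 12*t - 24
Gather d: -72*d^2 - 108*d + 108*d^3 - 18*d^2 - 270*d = 108*d^3 - 90*d^2 - 378*d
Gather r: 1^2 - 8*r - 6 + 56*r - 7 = 48*r - 12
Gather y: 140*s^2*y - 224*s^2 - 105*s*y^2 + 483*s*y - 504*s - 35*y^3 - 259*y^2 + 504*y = -224*s^2 - 504*s - 35*y^3 + y^2*(-105*s - 259) + y*(140*s^2 + 483*s + 504)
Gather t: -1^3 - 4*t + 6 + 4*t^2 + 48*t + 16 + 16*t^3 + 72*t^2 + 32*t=16*t^3 + 76*t^2 + 76*t + 21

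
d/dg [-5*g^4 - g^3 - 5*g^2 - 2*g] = -20*g^3 - 3*g^2 - 10*g - 2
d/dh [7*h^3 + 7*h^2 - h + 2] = 21*h^2 + 14*h - 1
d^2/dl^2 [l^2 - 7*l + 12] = 2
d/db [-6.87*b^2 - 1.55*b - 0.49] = -13.74*b - 1.55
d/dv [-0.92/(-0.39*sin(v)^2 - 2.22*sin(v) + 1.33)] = -(0.7176*sin(v) + 2.0424)*cos(v)/(0.39*sin(v)^2 + 2.22*sin(v) - 1.33)^2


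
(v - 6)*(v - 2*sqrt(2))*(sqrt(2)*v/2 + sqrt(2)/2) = sqrt(2)*v^3/2 - 5*sqrt(2)*v^2/2 - 2*v^2 - 3*sqrt(2)*v + 10*v + 12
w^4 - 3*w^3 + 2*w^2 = w^2*(w - 2)*(w - 1)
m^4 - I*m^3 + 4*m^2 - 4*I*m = m*(m - 2*I)*(m - I)*(m + 2*I)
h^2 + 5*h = h*(h + 5)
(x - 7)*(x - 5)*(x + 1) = x^3 - 11*x^2 + 23*x + 35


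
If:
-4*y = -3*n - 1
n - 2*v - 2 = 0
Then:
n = 4*y/3 - 1/3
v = 2*y/3 - 7/6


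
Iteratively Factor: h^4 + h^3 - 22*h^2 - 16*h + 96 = (h - 4)*(h^3 + 5*h^2 - 2*h - 24) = (h - 4)*(h - 2)*(h^2 + 7*h + 12) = (h - 4)*(h - 2)*(h + 3)*(h + 4)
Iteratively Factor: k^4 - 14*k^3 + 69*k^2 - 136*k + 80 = (k - 1)*(k^3 - 13*k^2 + 56*k - 80) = (k - 4)*(k - 1)*(k^2 - 9*k + 20) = (k - 5)*(k - 4)*(k - 1)*(k - 4)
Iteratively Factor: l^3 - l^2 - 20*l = (l)*(l^2 - l - 20) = l*(l + 4)*(l - 5)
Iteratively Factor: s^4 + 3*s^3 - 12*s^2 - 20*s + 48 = (s - 2)*(s^3 + 5*s^2 - 2*s - 24) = (s - 2)*(s + 4)*(s^2 + s - 6) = (s - 2)*(s + 3)*(s + 4)*(s - 2)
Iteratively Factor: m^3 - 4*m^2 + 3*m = (m - 1)*(m^2 - 3*m) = m*(m - 1)*(m - 3)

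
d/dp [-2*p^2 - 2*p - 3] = -4*p - 2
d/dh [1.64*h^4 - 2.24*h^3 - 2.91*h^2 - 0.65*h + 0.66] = 6.56*h^3 - 6.72*h^2 - 5.82*h - 0.65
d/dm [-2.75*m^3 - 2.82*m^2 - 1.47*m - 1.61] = -8.25*m^2 - 5.64*m - 1.47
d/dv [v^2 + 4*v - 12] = 2*v + 4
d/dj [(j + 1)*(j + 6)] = 2*j + 7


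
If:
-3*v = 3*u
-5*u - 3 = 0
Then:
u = -3/5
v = 3/5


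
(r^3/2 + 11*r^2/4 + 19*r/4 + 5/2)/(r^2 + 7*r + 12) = (2*r^3 + 11*r^2 + 19*r + 10)/(4*(r^2 + 7*r + 12))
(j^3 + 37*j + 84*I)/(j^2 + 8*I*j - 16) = (j^2 - 4*I*j + 21)/(j + 4*I)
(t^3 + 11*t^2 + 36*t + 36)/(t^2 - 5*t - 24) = (t^2 + 8*t + 12)/(t - 8)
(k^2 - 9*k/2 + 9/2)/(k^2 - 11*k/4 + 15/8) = 4*(k - 3)/(4*k - 5)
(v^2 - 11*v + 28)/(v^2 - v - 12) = (v - 7)/(v + 3)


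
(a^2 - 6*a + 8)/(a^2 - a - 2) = (a - 4)/(a + 1)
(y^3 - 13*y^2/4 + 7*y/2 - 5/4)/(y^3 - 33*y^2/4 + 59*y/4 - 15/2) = (y - 1)/(y - 6)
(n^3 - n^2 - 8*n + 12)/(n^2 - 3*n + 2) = (n^2 + n - 6)/(n - 1)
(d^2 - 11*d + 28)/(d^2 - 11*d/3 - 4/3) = 3*(d - 7)/(3*d + 1)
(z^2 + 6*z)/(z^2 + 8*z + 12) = z/(z + 2)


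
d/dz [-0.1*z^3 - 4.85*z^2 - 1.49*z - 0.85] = -0.3*z^2 - 9.7*z - 1.49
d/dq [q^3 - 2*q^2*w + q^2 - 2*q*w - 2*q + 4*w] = 3*q^2 - 4*q*w + 2*q - 2*w - 2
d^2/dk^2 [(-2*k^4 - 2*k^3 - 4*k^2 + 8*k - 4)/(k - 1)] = 4*k*(-3*k^3 + 7*k^2 - 3*k - 3)/(k^3 - 3*k^2 + 3*k - 1)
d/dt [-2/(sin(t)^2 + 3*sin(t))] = 2*(2*sin(t) + 3)*cos(t)/((sin(t) + 3)^2*sin(t)^2)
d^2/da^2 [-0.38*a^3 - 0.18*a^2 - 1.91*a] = -2.28*a - 0.36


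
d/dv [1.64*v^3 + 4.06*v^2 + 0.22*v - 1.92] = 4.92*v^2 + 8.12*v + 0.22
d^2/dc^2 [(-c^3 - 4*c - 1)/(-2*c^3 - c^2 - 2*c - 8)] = 2*(-2*c^6 + 36*c^5 - 48*c^4 - 321*c^2 + 54*c - 68)/(8*c^9 + 12*c^8 + 30*c^7 + 121*c^6 + 126*c^5 + 228*c^4 + 488*c^3 + 288*c^2 + 384*c + 512)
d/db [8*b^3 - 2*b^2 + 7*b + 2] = 24*b^2 - 4*b + 7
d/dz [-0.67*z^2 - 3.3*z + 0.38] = -1.34*z - 3.3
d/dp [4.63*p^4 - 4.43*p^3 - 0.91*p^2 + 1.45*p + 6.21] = 18.52*p^3 - 13.29*p^2 - 1.82*p + 1.45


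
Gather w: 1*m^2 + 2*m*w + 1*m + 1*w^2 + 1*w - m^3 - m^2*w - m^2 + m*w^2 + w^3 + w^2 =-m^3 + m + w^3 + w^2*(m + 2) + w*(-m^2 + 2*m + 1)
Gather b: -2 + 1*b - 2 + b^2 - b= b^2 - 4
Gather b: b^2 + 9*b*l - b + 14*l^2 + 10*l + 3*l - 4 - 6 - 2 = b^2 + b*(9*l - 1) + 14*l^2 + 13*l - 12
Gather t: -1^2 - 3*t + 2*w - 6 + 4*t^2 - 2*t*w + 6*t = 4*t^2 + t*(3 - 2*w) + 2*w - 7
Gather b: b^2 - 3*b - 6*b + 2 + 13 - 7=b^2 - 9*b + 8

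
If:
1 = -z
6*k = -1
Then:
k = -1/6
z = -1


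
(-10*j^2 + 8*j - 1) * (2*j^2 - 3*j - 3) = -20*j^4 + 46*j^3 + 4*j^2 - 21*j + 3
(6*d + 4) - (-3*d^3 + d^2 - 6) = 3*d^3 - d^2 + 6*d + 10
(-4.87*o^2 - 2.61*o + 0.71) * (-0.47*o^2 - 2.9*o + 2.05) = 2.2889*o^4 + 15.3497*o^3 - 2.7482*o^2 - 7.4095*o + 1.4555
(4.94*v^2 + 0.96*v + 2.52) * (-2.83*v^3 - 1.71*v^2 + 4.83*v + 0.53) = -13.9802*v^5 - 11.1642*v^4 + 15.087*v^3 + 2.9458*v^2 + 12.6804*v + 1.3356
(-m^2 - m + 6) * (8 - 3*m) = 3*m^3 - 5*m^2 - 26*m + 48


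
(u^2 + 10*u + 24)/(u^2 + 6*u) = (u + 4)/u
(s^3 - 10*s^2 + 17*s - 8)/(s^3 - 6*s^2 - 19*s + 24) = (s - 1)/(s + 3)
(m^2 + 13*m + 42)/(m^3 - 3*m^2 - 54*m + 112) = (m + 6)/(m^2 - 10*m + 16)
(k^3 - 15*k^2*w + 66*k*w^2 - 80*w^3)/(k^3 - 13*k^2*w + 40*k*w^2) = (k - 2*w)/k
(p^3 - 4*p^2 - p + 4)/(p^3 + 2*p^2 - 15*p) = (p^3 - 4*p^2 - p + 4)/(p*(p^2 + 2*p - 15))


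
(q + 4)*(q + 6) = q^2 + 10*q + 24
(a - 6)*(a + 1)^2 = a^3 - 4*a^2 - 11*a - 6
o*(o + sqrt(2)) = o^2 + sqrt(2)*o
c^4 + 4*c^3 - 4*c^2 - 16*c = c*(c - 2)*(c + 2)*(c + 4)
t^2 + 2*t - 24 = (t - 4)*(t + 6)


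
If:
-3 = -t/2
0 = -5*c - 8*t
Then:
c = -48/5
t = 6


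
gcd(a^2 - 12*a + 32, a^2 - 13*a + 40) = a - 8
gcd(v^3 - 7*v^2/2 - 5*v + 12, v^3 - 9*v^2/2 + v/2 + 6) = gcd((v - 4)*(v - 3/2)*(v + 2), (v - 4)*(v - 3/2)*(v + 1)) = v^2 - 11*v/2 + 6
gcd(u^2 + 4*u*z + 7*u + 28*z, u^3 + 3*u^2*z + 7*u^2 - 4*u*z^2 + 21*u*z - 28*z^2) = u^2 + 4*u*z + 7*u + 28*z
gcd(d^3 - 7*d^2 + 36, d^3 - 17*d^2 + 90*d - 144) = d^2 - 9*d + 18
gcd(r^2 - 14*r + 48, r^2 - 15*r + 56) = r - 8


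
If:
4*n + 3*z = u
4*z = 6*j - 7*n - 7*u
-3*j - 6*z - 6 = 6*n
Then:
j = -20*z/47 - 70/47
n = -37*z/47 - 12/47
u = -7*z/47 - 48/47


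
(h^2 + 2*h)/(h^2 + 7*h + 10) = h/(h + 5)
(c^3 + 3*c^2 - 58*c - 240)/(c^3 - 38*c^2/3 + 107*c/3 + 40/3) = 3*(c^2 + 11*c + 30)/(3*c^2 - 14*c - 5)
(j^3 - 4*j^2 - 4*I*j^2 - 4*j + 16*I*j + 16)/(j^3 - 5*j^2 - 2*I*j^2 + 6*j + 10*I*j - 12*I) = (j^2 - 2*j*(2 + I) + 8*I)/(j^2 - 5*j + 6)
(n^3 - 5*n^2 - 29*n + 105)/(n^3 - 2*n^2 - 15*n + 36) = (n^2 - 2*n - 35)/(n^2 + n - 12)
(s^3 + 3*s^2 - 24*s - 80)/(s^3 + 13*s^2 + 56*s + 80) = (s - 5)/(s + 5)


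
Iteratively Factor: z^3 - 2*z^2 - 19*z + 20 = (z - 5)*(z^2 + 3*z - 4) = (z - 5)*(z + 4)*(z - 1)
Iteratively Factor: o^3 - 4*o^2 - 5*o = (o + 1)*(o^2 - 5*o) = o*(o + 1)*(o - 5)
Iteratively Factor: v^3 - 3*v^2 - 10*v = (v + 2)*(v^2 - 5*v) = v*(v + 2)*(v - 5)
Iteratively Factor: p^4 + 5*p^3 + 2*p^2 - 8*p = (p + 2)*(p^3 + 3*p^2 - 4*p) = p*(p + 2)*(p^2 + 3*p - 4) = p*(p - 1)*(p + 2)*(p + 4)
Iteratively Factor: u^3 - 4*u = (u + 2)*(u^2 - 2*u) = (u - 2)*(u + 2)*(u)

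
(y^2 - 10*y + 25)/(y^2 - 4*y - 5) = (y - 5)/(y + 1)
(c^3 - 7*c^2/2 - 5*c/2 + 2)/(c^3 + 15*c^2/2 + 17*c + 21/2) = (2*c^2 - 9*c + 4)/(2*c^2 + 13*c + 21)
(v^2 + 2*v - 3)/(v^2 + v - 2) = (v + 3)/(v + 2)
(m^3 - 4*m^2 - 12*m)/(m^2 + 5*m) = (m^2 - 4*m - 12)/(m + 5)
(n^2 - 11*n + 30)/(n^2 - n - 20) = (n - 6)/(n + 4)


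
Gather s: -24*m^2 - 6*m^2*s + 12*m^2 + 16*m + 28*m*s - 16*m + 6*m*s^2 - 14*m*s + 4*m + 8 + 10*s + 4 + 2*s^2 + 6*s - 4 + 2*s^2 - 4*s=-12*m^2 + 4*m + s^2*(6*m + 4) + s*(-6*m^2 + 14*m + 12) + 8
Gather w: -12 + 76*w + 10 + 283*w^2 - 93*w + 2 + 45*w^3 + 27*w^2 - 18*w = 45*w^3 + 310*w^2 - 35*w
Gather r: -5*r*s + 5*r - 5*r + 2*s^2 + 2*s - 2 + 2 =-5*r*s + 2*s^2 + 2*s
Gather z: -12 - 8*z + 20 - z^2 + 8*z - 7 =1 - z^2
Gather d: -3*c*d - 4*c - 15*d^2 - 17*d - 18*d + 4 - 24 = -4*c - 15*d^2 + d*(-3*c - 35) - 20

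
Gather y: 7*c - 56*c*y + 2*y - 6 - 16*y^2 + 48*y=7*c - 16*y^2 + y*(50 - 56*c) - 6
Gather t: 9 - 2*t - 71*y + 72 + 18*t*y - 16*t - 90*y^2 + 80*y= t*(18*y - 18) - 90*y^2 + 9*y + 81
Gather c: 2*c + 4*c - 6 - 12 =6*c - 18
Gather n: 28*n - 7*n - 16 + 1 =21*n - 15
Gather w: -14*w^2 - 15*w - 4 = -14*w^2 - 15*w - 4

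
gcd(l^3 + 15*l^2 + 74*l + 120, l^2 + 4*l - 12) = l + 6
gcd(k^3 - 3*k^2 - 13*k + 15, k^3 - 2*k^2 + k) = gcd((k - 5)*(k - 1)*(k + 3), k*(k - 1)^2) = k - 1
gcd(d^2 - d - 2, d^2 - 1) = d + 1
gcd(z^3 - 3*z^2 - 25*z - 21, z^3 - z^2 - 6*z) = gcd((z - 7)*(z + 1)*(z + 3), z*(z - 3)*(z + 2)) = 1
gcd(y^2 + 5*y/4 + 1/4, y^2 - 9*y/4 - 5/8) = y + 1/4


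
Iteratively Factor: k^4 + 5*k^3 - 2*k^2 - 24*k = (k + 3)*(k^3 + 2*k^2 - 8*k) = (k + 3)*(k + 4)*(k^2 - 2*k) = k*(k + 3)*(k + 4)*(k - 2)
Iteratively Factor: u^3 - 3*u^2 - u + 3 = (u + 1)*(u^2 - 4*u + 3) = (u - 3)*(u + 1)*(u - 1)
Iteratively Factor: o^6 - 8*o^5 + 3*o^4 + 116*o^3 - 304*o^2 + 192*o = (o)*(o^5 - 8*o^4 + 3*o^3 + 116*o^2 - 304*o + 192) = o*(o - 1)*(o^4 - 7*o^3 - 4*o^2 + 112*o - 192) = o*(o - 4)*(o - 1)*(o^3 - 3*o^2 - 16*o + 48) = o*(o - 4)*(o - 3)*(o - 1)*(o^2 - 16) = o*(o - 4)^2*(o - 3)*(o - 1)*(o + 4)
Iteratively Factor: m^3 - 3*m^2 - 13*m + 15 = (m + 3)*(m^2 - 6*m + 5) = (m - 1)*(m + 3)*(m - 5)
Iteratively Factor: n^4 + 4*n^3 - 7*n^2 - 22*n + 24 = (n - 2)*(n^3 + 6*n^2 + 5*n - 12) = (n - 2)*(n + 4)*(n^2 + 2*n - 3) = (n - 2)*(n - 1)*(n + 4)*(n + 3)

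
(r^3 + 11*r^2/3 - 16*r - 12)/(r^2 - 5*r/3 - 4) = (3*r^2 + 20*r + 12)/(3*r + 4)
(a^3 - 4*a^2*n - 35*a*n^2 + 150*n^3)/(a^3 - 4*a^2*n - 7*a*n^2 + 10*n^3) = (a^2 + a*n - 30*n^2)/(a^2 + a*n - 2*n^2)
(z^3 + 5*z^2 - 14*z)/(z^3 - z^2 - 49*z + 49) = z*(z - 2)/(z^2 - 8*z + 7)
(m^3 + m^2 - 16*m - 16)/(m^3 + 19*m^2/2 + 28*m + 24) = 2*(m^2 - 3*m - 4)/(2*m^2 + 11*m + 12)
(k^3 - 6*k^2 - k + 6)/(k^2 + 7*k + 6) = (k^2 - 7*k + 6)/(k + 6)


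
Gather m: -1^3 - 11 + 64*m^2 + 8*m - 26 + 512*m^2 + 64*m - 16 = 576*m^2 + 72*m - 54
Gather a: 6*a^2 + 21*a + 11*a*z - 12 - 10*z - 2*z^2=6*a^2 + a*(11*z + 21) - 2*z^2 - 10*z - 12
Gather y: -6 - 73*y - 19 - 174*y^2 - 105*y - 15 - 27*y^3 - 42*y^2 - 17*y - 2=-27*y^3 - 216*y^2 - 195*y - 42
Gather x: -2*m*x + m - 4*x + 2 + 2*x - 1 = m + x*(-2*m - 2) + 1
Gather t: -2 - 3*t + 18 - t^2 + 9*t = -t^2 + 6*t + 16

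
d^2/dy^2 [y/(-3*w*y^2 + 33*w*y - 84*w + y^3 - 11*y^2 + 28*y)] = 2*(-y*(-6*w*y + 33*w + 3*y^2 - 22*y + 28)^2 + (6*w*y - 33*w - 3*y^2 + y*(3*w - 3*y + 11) + 22*y - 28)*(3*w*y^2 - 33*w*y + 84*w - y^3 + 11*y^2 - 28*y))/(3*w*y^2 - 33*w*y + 84*w - y^3 + 11*y^2 - 28*y)^3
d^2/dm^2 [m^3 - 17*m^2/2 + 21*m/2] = 6*m - 17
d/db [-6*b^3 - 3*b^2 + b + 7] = -18*b^2 - 6*b + 1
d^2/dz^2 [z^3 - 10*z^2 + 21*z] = 6*z - 20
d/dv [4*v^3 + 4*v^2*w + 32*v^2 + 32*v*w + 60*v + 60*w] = 12*v^2 + 8*v*w + 64*v + 32*w + 60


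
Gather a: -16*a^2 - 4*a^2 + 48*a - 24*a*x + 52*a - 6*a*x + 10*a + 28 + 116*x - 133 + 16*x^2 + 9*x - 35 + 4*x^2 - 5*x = -20*a^2 + a*(110 - 30*x) + 20*x^2 + 120*x - 140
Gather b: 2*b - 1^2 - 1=2*b - 2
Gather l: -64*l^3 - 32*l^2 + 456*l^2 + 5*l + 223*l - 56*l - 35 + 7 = -64*l^3 + 424*l^2 + 172*l - 28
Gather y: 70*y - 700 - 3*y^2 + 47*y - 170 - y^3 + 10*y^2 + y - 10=-y^3 + 7*y^2 + 118*y - 880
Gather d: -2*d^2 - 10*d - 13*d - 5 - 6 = -2*d^2 - 23*d - 11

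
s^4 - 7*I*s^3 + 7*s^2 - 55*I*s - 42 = (s - 7*I)*(s - 2*I)*(s - I)*(s + 3*I)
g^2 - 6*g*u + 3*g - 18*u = (g + 3)*(g - 6*u)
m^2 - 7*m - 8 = (m - 8)*(m + 1)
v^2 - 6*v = v*(v - 6)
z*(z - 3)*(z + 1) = z^3 - 2*z^2 - 3*z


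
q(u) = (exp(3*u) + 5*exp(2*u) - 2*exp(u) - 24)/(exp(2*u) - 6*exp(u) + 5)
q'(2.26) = -15.70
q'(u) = (-2*exp(2*u) + 6*exp(u))*(exp(3*u) + 5*exp(2*u) - 2*exp(u) - 24)/(exp(2*u) - 6*exp(u) + 5)^2 + (3*exp(3*u) + 10*exp(2*u) - 2*exp(u))/(exp(2*u) - 6*exp(u) + 5)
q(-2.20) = -5.56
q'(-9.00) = 0.00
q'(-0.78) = -8.56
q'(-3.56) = -0.18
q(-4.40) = -4.88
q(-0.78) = -9.66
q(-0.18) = -31.48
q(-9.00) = -4.80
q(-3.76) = -4.95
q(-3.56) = -4.98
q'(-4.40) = -0.08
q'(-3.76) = -0.15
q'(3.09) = 17.61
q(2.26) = 32.95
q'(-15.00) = 0.00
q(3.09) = 36.40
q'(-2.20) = -0.84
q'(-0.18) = -155.67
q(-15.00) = -4.80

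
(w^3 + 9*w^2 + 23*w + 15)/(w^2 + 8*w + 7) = (w^2 + 8*w + 15)/(w + 7)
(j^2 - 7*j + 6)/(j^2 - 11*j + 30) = (j - 1)/(j - 5)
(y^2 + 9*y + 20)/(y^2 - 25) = (y + 4)/(y - 5)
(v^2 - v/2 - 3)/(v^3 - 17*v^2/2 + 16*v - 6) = (2*v + 3)/(2*v^2 - 13*v + 6)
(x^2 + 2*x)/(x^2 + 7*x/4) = 4*(x + 2)/(4*x + 7)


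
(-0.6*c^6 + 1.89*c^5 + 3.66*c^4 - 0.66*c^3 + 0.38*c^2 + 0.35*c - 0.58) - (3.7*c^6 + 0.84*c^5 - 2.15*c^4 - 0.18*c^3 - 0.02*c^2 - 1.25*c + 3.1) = -4.3*c^6 + 1.05*c^5 + 5.81*c^4 - 0.48*c^3 + 0.4*c^2 + 1.6*c - 3.68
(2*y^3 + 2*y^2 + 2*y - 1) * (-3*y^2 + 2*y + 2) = -6*y^5 - 2*y^4 + 2*y^3 + 11*y^2 + 2*y - 2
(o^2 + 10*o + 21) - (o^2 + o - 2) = 9*o + 23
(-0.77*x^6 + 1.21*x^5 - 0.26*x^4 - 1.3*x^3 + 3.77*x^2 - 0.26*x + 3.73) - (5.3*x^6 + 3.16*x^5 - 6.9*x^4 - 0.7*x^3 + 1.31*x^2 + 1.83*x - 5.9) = -6.07*x^6 - 1.95*x^5 + 6.64*x^4 - 0.6*x^3 + 2.46*x^2 - 2.09*x + 9.63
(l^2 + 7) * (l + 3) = l^3 + 3*l^2 + 7*l + 21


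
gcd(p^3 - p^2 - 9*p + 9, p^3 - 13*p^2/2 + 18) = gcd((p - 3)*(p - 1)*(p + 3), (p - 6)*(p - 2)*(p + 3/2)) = 1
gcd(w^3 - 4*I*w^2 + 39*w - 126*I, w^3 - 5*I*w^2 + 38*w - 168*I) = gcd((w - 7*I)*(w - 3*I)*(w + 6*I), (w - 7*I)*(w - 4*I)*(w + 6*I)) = w^2 - I*w + 42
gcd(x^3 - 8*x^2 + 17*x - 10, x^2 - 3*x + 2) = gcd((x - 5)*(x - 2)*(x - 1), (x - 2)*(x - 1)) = x^2 - 3*x + 2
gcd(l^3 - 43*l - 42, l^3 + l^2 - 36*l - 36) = l^2 + 7*l + 6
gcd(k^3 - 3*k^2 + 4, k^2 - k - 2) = k^2 - k - 2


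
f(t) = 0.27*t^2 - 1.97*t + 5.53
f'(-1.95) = -3.02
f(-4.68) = 20.66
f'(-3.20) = -3.70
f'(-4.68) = -4.50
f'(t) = 0.54*t - 1.97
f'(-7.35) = -5.94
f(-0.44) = 6.45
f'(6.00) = 1.27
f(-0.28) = 6.10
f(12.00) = 20.77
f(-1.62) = 9.43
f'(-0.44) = -2.21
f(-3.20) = 14.60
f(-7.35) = 34.60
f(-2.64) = 12.61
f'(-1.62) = -2.84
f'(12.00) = 4.51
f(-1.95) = 10.40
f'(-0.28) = -2.12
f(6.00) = 3.43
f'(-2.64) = -3.40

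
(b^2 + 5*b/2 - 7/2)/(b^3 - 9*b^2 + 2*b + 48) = (2*b^2 + 5*b - 7)/(2*(b^3 - 9*b^2 + 2*b + 48))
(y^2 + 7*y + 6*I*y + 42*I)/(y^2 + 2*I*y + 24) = (y + 7)/(y - 4*I)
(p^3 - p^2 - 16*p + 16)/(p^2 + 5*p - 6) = (p^2 - 16)/(p + 6)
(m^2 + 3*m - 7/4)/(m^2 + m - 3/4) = (2*m + 7)/(2*m + 3)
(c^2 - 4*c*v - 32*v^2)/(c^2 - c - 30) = (-c^2 + 4*c*v + 32*v^2)/(-c^2 + c + 30)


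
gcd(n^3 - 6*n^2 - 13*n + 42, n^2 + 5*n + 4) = 1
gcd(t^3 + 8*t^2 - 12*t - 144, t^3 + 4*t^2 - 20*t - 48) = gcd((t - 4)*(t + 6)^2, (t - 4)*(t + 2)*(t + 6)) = t^2 + 2*t - 24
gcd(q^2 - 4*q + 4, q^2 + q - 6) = q - 2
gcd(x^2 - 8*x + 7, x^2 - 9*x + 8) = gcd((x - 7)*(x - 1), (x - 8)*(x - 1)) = x - 1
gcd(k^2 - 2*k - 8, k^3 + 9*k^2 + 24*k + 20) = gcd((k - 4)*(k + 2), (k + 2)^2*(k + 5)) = k + 2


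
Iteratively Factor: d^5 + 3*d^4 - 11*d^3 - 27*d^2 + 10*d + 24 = (d + 2)*(d^4 + d^3 - 13*d^2 - d + 12) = (d + 1)*(d + 2)*(d^3 - 13*d + 12) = (d + 1)*(d + 2)*(d + 4)*(d^2 - 4*d + 3) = (d - 3)*(d + 1)*(d + 2)*(d + 4)*(d - 1)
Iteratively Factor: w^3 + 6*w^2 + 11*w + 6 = (w + 1)*(w^2 + 5*w + 6) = (w + 1)*(w + 2)*(w + 3)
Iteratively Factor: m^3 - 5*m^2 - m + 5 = (m + 1)*(m^2 - 6*m + 5) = (m - 1)*(m + 1)*(m - 5)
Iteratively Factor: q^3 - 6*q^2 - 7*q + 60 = (q - 5)*(q^2 - q - 12) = (q - 5)*(q - 4)*(q + 3)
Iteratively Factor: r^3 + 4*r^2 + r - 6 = (r - 1)*(r^2 + 5*r + 6) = (r - 1)*(r + 3)*(r + 2)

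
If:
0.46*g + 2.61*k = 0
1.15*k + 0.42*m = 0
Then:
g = 2.07221172022684*m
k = -0.365217391304348*m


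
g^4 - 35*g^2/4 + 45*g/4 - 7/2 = (g - 2)*(g - 1)*(g - 1/2)*(g + 7/2)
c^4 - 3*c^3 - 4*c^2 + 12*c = c*(c - 3)*(c - 2)*(c + 2)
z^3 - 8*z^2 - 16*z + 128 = (z - 8)*(z - 4)*(z + 4)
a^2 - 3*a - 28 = (a - 7)*(a + 4)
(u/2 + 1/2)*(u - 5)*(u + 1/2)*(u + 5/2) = u^4/2 - u^3/2 - 63*u^2/8 - 10*u - 25/8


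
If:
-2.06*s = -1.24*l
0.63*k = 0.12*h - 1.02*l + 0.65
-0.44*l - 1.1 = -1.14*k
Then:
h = 17.4872665534805*s - 0.350877192982456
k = 0.641199773627617*s + 0.964912280701754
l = 1.66129032258065*s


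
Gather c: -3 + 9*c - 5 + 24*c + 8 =33*c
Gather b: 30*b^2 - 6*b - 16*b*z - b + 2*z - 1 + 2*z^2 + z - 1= 30*b^2 + b*(-16*z - 7) + 2*z^2 + 3*z - 2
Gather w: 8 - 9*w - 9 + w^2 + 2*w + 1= w^2 - 7*w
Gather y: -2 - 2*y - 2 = -2*y - 4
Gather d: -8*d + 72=72 - 8*d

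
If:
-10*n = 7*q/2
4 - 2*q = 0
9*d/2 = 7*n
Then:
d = -49/45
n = -7/10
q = 2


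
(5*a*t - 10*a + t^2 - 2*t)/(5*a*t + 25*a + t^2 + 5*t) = (t - 2)/(t + 5)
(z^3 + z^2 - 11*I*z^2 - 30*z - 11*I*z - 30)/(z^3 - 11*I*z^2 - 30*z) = (z + 1)/z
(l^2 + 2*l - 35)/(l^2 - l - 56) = (l - 5)/(l - 8)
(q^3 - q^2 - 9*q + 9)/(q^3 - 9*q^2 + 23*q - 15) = (q + 3)/(q - 5)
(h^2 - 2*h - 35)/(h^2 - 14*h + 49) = (h + 5)/(h - 7)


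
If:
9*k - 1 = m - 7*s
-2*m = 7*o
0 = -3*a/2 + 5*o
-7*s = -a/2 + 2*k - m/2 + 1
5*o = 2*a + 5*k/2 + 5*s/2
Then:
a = -2/3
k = 23/60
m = 7/10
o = -1/5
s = -1/4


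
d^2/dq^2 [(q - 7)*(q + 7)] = 2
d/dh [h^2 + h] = 2*h + 1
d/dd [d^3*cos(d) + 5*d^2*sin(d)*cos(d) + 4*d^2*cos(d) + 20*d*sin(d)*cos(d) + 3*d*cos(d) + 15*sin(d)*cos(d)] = -d^3*sin(d) - 4*d^2*sin(d) + 3*d^2*cos(d) + 5*d^2*cos(2*d) - 3*d*sin(d) + 5*d*sin(2*d) + 8*d*cos(d) + 20*d*cos(2*d) + 10*sin(2*d) + 3*cos(d) + 15*cos(2*d)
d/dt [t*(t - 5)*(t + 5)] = 3*t^2 - 25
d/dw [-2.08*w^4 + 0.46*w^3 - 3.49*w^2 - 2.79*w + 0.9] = -8.32*w^3 + 1.38*w^2 - 6.98*w - 2.79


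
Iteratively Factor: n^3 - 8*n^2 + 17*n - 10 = (n - 5)*(n^2 - 3*n + 2) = (n - 5)*(n - 2)*(n - 1)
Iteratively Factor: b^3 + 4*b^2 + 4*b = (b + 2)*(b^2 + 2*b) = (b + 2)^2*(b)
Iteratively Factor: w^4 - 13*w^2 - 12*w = (w)*(w^3 - 13*w - 12) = w*(w + 1)*(w^2 - w - 12) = w*(w - 4)*(w + 1)*(w + 3)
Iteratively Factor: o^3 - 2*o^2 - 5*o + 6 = (o - 1)*(o^2 - o - 6) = (o - 1)*(o + 2)*(o - 3)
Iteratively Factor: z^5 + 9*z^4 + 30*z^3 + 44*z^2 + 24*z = (z + 2)*(z^4 + 7*z^3 + 16*z^2 + 12*z) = (z + 2)*(z + 3)*(z^3 + 4*z^2 + 4*z) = (z + 2)^2*(z + 3)*(z^2 + 2*z) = (z + 2)^3*(z + 3)*(z)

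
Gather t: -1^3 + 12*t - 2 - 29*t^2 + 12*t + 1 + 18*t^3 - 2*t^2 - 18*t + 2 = 18*t^3 - 31*t^2 + 6*t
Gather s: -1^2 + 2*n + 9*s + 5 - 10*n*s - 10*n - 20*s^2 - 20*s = -8*n - 20*s^2 + s*(-10*n - 11) + 4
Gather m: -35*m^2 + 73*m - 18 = -35*m^2 + 73*m - 18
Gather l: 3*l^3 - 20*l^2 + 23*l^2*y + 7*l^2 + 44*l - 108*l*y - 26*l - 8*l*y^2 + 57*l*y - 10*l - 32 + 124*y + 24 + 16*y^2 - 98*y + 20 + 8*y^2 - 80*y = 3*l^3 + l^2*(23*y - 13) + l*(-8*y^2 - 51*y + 8) + 24*y^2 - 54*y + 12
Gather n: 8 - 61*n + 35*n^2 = 35*n^2 - 61*n + 8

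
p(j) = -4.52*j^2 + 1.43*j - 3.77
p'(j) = 1.43 - 9.04*j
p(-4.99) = -123.45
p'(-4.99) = 46.54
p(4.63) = -94.04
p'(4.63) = -40.43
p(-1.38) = -14.35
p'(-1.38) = 13.91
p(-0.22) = -4.30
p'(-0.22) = 3.42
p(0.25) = -3.70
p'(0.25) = -0.83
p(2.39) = -26.17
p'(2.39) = -20.18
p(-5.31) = -138.81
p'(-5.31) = 49.43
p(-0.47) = -5.44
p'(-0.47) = 5.68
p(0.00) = -3.77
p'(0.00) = 1.43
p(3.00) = -40.16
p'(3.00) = -25.69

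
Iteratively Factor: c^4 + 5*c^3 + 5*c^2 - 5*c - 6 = (c + 2)*(c^3 + 3*c^2 - c - 3) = (c - 1)*(c + 2)*(c^2 + 4*c + 3) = (c - 1)*(c + 2)*(c + 3)*(c + 1)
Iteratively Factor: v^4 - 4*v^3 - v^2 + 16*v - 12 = (v - 3)*(v^3 - v^2 - 4*v + 4) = (v - 3)*(v - 1)*(v^2 - 4) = (v - 3)*(v - 1)*(v + 2)*(v - 2)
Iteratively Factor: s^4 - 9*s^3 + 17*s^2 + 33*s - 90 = (s + 2)*(s^3 - 11*s^2 + 39*s - 45) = (s - 3)*(s + 2)*(s^2 - 8*s + 15) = (s - 3)^2*(s + 2)*(s - 5)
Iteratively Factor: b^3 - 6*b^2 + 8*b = (b - 4)*(b^2 - 2*b) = (b - 4)*(b - 2)*(b)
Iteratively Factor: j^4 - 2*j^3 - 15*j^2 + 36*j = (j + 4)*(j^3 - 6*j^2 + 9*j) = j*(j + 4)*(j^2 - 6*j + 9) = j*(j - 3)*(j + 4)*(j - 3)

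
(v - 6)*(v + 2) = v^2 - 4*v - 12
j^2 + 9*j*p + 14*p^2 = (j + 2*p)*(j + 7*p)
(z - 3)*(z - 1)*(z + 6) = z^3 + 2*z^2 - 21*z + 18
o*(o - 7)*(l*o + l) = l*o^3 - 6*l*o^2 - 7*l*o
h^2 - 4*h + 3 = (h - 3)*(h - 1)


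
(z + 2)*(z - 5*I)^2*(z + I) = z^4 + 2*z^3 - 9*I*z^3 - 15*z^2 - 18*I*z^2 - 30*z - 25*I*z - 50*I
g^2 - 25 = (g - 5)*(g + 5)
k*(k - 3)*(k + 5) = k^3 + 2*k^2 - 15*k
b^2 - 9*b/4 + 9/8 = (b - 3/2)*(b - 3/4)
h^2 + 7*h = h*(h + 7)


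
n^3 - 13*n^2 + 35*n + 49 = (n - 7)^2*(n + 1)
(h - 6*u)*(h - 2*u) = h^2 - 8*h*u + 12*u^2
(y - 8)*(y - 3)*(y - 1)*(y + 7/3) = y^4 - 29*y^3/3 + 7*y^2 + 173*y/3 - 56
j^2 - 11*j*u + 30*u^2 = (j - 6*u)*(j - 5*u)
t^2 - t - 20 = (t - 5)*(t + 4)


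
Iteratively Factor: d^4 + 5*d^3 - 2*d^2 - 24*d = (d + 4)*(d^3 + d^2 - 6*d) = d*(d + 4)*(d^2 + d - 6) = d*(d - 2)*(d + 4)*(d + 3)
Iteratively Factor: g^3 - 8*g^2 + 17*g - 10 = (g - 2)*(g^2 - 6*g + 5) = (g - 5)*(g - 2)*(g - 1)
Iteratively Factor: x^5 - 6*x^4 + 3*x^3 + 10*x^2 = (x + 1)*(x^4 - 7*x^3 + 10*x^2) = (x - 5)*(x + 1)*(x^3 - 2*x^2) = (x - 5)*(x - 2)*(x + 1)*(x^2) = x*(x - 5)*(x - 2)*(x + 1)*(x)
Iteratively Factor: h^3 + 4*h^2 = (h)*(h^2 + 4*h) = h*(h + 4)*(h)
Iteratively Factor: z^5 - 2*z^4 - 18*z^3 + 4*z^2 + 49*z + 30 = (z + 3)*(z^4 - 5*z^3 - 3*z^2 + 13*z + 10) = (z + 1)*(z + 3)*(z^3 - 6*z^2 + 3*z + 10) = (z - 2)*(z + 1)*(z + 3)*(z^2 - 4*z - 5) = (z - 2)*(z + 1)^2*(z + 3)*(z - 5)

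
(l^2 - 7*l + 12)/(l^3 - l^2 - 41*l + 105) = (l - 4)/(l^2 + 2*l - 35)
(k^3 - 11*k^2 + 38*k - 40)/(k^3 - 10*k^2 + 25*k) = (k^2 - 6*k + 8)/(k*(k - 5))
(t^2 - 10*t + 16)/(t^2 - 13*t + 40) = (t - 2)/(t - 5)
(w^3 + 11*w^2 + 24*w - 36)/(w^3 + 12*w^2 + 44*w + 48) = (w^2 + 5*w - 6)/(w^2 + 6*w + 8)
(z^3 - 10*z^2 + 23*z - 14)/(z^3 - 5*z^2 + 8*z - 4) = (z - 7)/(z - 2)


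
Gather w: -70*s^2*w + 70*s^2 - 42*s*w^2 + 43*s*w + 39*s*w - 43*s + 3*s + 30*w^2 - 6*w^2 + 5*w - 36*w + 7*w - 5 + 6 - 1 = 70*s^2 - 40*s + w^2*(24 - 42*s) + w*(-70*s^2 + 82*s - 24)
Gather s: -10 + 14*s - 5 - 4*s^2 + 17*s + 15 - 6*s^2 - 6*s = -10*s^2 + 25*s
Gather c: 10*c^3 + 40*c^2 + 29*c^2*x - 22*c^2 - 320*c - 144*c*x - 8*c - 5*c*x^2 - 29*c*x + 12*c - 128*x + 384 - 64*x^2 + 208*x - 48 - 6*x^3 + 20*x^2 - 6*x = 10*c^3 + c^2*(29*x + 18) + c*(-5*x^2 - 173*x - 316) - 6*x^3 - 44*x^2 + 74*x + 336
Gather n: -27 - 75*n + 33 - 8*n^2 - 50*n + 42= -8*n^2 - 125*n + 48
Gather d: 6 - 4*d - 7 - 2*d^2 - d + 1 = -2*d^2 - 5*d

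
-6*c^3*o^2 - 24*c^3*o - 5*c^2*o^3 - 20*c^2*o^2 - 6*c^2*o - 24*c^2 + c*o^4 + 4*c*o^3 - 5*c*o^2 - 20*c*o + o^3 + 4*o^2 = (-6*c + o)*(c + o)*(o + 4)*(c*o + 1)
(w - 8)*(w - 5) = w^2 - 13*w + 40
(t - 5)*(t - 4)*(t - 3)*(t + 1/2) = t^4 - 23*t^3/2 + 41*t^2 - 73*t/2 - 30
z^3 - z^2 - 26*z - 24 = (z - 6)*(z + 1)*(z + 4)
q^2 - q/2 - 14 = (q - 4)*(q + 7/2)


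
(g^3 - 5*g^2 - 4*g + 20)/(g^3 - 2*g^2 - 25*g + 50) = (g + 2)/(g + 5)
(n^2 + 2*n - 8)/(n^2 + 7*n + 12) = (n - 2)/(n + 3)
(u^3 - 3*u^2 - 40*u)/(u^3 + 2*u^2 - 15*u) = (u - 8)/(u - 3)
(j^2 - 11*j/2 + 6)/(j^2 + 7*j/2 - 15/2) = (j - 4)/(j + 5)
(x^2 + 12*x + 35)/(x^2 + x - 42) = (x + 5)/(x - 6)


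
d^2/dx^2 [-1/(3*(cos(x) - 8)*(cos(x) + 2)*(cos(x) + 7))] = (-88*(1 - cos(x)^2)^2 - 12*sin(x)^6 - 3*cos(x)^6 + 11*cos(x)^5 + 818*cos(x)^3 + 3942*cos(x)^2 - 6820*cos(x) - 6852)/(3*(cos(x) - 8)^3*(cos(x) + 2)^3*(cos(x) + 7)^3)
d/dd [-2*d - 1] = -2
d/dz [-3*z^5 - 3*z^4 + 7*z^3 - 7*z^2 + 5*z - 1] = -15*z^4 - 12*z^3 + 21*z^2 - 14*z + 5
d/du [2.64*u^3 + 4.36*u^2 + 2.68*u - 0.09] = 7.92*u^2 + 8.72*u + 2.68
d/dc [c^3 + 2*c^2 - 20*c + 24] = 3*c^2 + 4*c - 20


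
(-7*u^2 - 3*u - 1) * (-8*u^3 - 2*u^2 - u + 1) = 56*u^5 + 38*u^4 + 21*u^3 - 2*u^2 - 2*u - 1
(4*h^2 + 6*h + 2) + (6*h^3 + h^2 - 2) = 6*h^3 + 5*h^2 + 6*h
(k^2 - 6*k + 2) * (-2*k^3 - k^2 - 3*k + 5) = -2*k^5 + 11*k^4 - k^3 + 21*k^2 - 36*k + 10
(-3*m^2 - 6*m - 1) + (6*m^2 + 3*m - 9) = 3*m^2 - 3*m - 10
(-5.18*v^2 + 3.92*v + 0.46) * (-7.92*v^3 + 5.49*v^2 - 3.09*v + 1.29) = 41.0256*v^5 - 59.4846*v^4 + 33.8838*v^3 - 16.2696*v^2 + 3.6354*v + 0.5934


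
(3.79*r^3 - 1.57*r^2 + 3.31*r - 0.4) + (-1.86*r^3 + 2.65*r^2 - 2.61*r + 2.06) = 1.93*r^3 + 1.08*r^2 + 0.7*r + 1.66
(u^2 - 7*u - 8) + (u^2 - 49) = 2*u^2 - 7*u - 57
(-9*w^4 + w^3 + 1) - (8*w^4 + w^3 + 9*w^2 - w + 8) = -17*w^4 - 9*w^2 + w - 7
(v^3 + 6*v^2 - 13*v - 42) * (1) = v^3 + 6*v^2 - 13*v - 42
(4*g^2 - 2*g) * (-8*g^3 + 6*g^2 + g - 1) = -32*g^5 + 40*g^4 - 8*g^3 - 6*g^2 + 2*g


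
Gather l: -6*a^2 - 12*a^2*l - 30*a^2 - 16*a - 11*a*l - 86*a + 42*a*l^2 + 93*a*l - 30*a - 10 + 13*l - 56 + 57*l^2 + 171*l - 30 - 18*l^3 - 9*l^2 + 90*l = -36*a^2 - 132*a - 18*l^3 + l^2*(42*a + 48) + l*(-12*a^2 + 82*a + 274) - 96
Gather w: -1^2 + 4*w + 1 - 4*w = 0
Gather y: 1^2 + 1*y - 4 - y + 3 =0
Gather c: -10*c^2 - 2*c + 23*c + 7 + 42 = -10*c^2 + 21*c + 49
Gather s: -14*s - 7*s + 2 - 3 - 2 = -21*s - 3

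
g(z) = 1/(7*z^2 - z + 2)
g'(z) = (1 - 14*z)/(7*z^2 - z + 2)^2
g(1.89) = 0.04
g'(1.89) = -0.04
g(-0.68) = 0.17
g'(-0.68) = 0.30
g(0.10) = 0.51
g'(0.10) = -0.10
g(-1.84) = 0.04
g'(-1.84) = 0.04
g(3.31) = 0.01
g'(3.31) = -0.01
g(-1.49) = 0.05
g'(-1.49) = 0.06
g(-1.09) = 0.09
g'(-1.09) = 0.12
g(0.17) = 0.49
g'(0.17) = -0.33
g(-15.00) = 0.00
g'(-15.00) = 0.00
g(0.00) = 0.50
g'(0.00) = 0.25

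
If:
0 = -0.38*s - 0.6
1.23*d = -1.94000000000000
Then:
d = -1.58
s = -1.58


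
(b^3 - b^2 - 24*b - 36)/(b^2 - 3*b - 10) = (b^2 - 3*b - 18)/(b - 5)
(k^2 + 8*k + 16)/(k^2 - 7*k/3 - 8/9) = 9*(k^2 + 8*k + 16)/(9*k^2 - 21*k - 8)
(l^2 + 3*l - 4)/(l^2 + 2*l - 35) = (l^2 + 3*l - 4)/(l^2 + 2*l - 35)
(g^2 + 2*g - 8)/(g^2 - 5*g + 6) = (g + 4)/(g - 3)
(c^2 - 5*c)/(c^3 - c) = (c - 5)/(c^2 - 1)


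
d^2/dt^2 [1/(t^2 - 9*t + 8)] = 2*(-t^2 + 9*t + (2*t - 9)^2 - 8)/(t^2 - 9*t + 8)^3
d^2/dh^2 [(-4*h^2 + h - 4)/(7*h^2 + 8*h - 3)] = 2*(273*h^3 - 840*h^2 - 609*h - 352)/(343*h^6 + 1176*h^5 + 903*h^4 - 496*h^3 - 387*h^2 + 216*h - 27)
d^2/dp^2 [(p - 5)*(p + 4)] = 2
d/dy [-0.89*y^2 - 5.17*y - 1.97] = -1.78*y - 5.17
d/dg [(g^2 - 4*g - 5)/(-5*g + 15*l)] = (g^2 - 4*g + 2*(2 - g)*(g - 3*l) - 5)/(5*(g - 3*l)^2)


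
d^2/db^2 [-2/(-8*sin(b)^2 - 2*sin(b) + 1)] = 4*(-128*sin(b)^4 - 24*sin(b)^3 + 174*sin(b)^2 + 47*sin(b) + 12)/(8*sin(b)^2 + 2*sin(b) - 1)^3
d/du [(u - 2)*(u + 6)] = 2*u + 4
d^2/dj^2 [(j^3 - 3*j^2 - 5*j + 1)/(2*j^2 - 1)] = 2*(-18*j^3 - 6*j^2 - 27*j - 1)/(8*j^6 - 12*j^4 + 6*j^2 - 1)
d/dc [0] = 0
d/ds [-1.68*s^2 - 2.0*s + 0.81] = -3.36*s - 2.0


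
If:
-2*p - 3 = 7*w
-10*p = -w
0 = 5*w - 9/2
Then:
No Solution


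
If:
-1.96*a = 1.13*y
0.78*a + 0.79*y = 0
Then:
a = 0.00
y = 0.00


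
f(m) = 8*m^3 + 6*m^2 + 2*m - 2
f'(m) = 24*m^2 + 12*m + 2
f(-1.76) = -30.55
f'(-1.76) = 55.22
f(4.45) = 830.68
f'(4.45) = 530.66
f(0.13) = -1.62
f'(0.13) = 3.97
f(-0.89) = -4.67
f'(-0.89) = 10.33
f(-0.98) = -5.73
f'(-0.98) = 13.29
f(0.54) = 2.09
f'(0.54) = 15.48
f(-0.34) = -2.30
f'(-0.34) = 0.69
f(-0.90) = -4.77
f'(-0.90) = 10.64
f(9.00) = 6334.00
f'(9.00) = 2054.00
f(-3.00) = -170.00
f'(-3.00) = 182.00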